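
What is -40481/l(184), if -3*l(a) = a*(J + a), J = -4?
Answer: 40481/11040 ≈ 3.6668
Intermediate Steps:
l(a) = -a*(-4 + a)/3
-40481/l(184) = -40481*3/(184*(4 - 1*184)) = -40481*3/(184*(4 - 184)) = -40481/((1/3)*184*(-180)) = -40481/(-11040) = -40481*(-1/11040) = 40481/11040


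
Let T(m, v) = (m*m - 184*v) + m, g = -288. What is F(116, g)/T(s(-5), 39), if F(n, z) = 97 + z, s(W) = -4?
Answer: 191/7164 ≈ 0.026661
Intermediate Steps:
T(m, v) = m + m**2 - 184*v (T(m, v) = (m**2 - 184*v) + m = m + m**2 - 184*v)
F(116, g)/T(s(-5), 39) = (97 - 288)/(-4 + (-4)**2 - 184*39) = -191/(-4 + 16 - 7176) = -191/(-7164) = -191*(-1/7164) = 191/7164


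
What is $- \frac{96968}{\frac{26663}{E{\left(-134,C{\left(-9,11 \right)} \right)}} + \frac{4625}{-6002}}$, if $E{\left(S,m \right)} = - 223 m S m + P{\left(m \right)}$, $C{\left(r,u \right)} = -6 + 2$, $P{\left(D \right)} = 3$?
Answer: $\frac{16368462095920}{120661797} \approx 1.3566 \cdot 10^{5}$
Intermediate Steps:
$C{\left(r,u \right)} = -4$
$E{\left(S,m \right)} = 3 - 223 S m^{2}$ ($E{\left(S,m \right)} = - 223 m S m + 3 = - 223 S m m + 3 = - 223 S m^{2} + 3 = 3 - 223 S m^{2}$)
$- \frac{96968}{\frac{26663}{E{\left(-134,C{\left(-9,11 \right)} \right)}} + \frac{4625}{-6002}} = - \frac{96968}{\frac{26663}{3 - - 29882 \left(-4\right)^{2}} + \frac{4625}{-6002}} = - \frac{96968}{\frac{26663}{3 - \left(-29882\right) 16} + 4625 \left(- \frac{1}{6002}\right)} = - \frac{96968}{\frac{26663}{3 + 478112} - \frac{4625}{6002}} = - \frac{96968}{\frac{26663}{478115} - \frac{4625}{6002}} = - \frac{96968}{- \frac{2051250549}{2869646230}} = \left(-96968\right) \left(- \frac{2869646230}{2051250549}\right) = \frac{16368462095920}{120661797}$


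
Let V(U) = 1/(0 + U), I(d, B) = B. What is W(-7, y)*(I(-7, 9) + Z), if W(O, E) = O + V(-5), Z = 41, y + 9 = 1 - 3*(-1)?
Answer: -360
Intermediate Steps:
y = -5 (y = -9 + (1 - 3*(-1)) = -9 + (1 + 3) = -9 + 4 = -5)
V(U) = 1/U
W(O, E) = -⅕ + O (W(O, E) = O + 1/(-5) = O - ⅕ = -⅕ + O)
W(-7, y)*(I(-7, 9) + Z) = (-⅕ - 7)*(9 + 41) = -36/5*50 = -360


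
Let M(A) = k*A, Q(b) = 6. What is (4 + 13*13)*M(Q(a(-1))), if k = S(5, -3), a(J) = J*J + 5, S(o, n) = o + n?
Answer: 2076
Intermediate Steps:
S(o, n) = n + o
a(J) = 5 + J² (a(J) = J² + 5 = 5 + J²)
k = 2 (k = -3 + 5 = 2)
M(A) = 2*A
(4 + 13*13)*M(Q(a(-1))) = (4 + 13*13)*(2*6) = (4 + 169)*12 = 173*12 = 2076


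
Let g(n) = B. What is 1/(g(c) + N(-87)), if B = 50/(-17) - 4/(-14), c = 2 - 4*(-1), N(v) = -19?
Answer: -119/2577 ≈ -0.046178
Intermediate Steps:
c = 6 (c = 2 + 4 = 6)
B = -316/119 (B = 50*(-1/17) - 4*(-1/14) = -50/17 + 2/7 = -316/119 ≈ -2.6555)
g(n) = -316/119
1/(g(c) + N(-87)) = 1/(-316/119 - 19) = 1/(-2577/119) = -119/2577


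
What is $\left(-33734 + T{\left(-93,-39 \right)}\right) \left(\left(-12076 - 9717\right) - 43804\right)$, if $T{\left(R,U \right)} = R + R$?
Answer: $2225050240$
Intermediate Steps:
$T{\left(R,U \right)} = 2 R$
$\left(-33734 + T{\left(-93,-39 \right)}\right) \left(\left(-12076 - 9717\right) - 43804\right) = \left(-33734 + 2 \left(-93\right)\right) \left(\left(-12076 - 9717\right) - 43804\right) = \left(-33734 - 186\right) \left(-21793 - 43804\right) = \left(-33920\right) \left(-65597\right) = 2225050240$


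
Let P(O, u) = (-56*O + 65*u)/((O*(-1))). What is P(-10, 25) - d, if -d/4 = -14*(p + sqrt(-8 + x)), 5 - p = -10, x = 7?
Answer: -1243/2 - 56*I ≈ -621.5 - 56.0*I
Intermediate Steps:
p = 15 (p = 5 - 1*(-10) = 5 + 10 = 15)
P(O, u) = -(-56*O + 65*u)/O (P(O, u) = (-56*O + 65*u)/((-O)) = (-56*O + 65*u)*(-1/O) = -(-56*O + 65*u)/O)
d = 840 + 56*I (d = -(-56)*(15 + sqrt(-8 + 7)) = -(-56)*(15 + sqrt(-1)) = -(-56)*(15 + I) = -4*(-210 - 14*I) = 840 + 56*I ≈ 840.0 + 56.0*I)
P(-10, 25) - d = (56 - 65*25/(-10)) - (840 + 56*I) = (56 - 65*25*(-1/10)) + (-840 - 56*I) = (56 + 325/2) + (-840 - 56*I) = 437/2 + (-840 - 56*I) = -1243/2 - 56*I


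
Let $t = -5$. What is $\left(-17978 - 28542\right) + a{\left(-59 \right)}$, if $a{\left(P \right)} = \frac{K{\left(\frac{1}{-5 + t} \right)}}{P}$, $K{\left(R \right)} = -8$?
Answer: $- \frac{2744672}{59} \approx -46520.0$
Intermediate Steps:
$a{\left(P \right)} = - \frac{8}{P}$
$\left(-17978 - 28542\right) + a{\left(-59 \right)} = \left(-17978 - 28542\right) - \frac{8}{-59} = -46520 - - \frac{8}{59} = -46520 + \frac{8}{59} = - \frac{2744672}{59}$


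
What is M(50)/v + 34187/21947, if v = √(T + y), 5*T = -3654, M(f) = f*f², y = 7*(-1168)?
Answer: 2011/1291 - 62500*I*√222670/22267 ≈ 1.5577 - 1324.5*I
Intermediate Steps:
y = -8176
M(f) = f³
T = -3654/5 (T = (⅕)*(-3654) = -3654/5 ≈ -730.80)
v = I*√222670/5 (v = √(-3654/5 - 8176) = √(-44534/5) = I*√222670/5 ≈ 94.376*I)
M(50)/v + 34187/21947 = 50³/((I*√222670/5)) + 34187/21947 = 125000*(-I*√222670/44534) + 34187*(1/21947) = -62500*I*√222670/22267 + 2011/1291 = 2011/1291 - 62500*I*√222670/22267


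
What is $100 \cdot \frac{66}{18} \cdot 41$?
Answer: $\frac{45100}{3} \approx 15033.0$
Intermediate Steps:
$100 \cdot \frac{66}{18} \cdot 41 = 100 \cdot 66 \cdot \frac{1}{18} \cdot 41 = 100 \cdot \frac{11}{3} \cdot 41 = \frac{1100}{3} \cdot 41 = \frac{45100}{3}$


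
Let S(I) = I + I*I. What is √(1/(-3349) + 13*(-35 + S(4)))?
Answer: 16*I*√8543299/3349 ≈ 13.964*I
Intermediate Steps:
S(I) = I + I²
√(1/(-3349) + 13*(-35 + S(4))) = √(1/(-3349) + 13*(-35 + 4*(1 + 4))) = √(-1/3349 + 13*(-35 + 4*5)) = √(-1/3349 + 13*(-35 + 20)) = √(-1/3349 + 13*(-15)) = √(-1/3349 - 195) = √(-653056/3349) = 16*I*√8543299/3349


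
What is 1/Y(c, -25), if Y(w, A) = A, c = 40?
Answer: -1/25 ≈ -0.040000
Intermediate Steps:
1/Y(c, -25) = 1/(-25) = -1/25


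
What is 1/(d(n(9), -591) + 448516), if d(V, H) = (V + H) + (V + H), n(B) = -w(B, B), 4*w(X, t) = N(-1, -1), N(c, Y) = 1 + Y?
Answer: 1/447334 ≈ 2.2355e-6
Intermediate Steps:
w(X, t) = 0 (w(X, t) = (1 - 1)/4 = (¼)*0 = 0)
n(B) = 0 (n(B) = -1*0 = 0)
d(V, H) = 2*H + 2*V (d(V, H) = (H + V) + (H + V) = 2*H + 2*V)
1/(d(n(9), -591) + 448516) = 1/((2*(-591) + 2*0) + 448516) = 1/((-1182 + 0) + 448516) = 1/(-1182 + 448516) = 1/447334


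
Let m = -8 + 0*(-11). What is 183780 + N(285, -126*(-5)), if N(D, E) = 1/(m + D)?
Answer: 50907061/277 ≈ 1.8378e+5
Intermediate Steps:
m = -8 (m = -8 + 0 = -8)
N(D, E) = 1/(-8 + D)
183780 + N(285, -126*(-5)) = 183780 + 1/(-8 + 285) = 183780 + 1/277 = 50907061/277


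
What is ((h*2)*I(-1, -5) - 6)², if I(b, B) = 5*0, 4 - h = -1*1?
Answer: 36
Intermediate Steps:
h = 5 (h = 4 - (-1) = 4 - 1*(-1) = 4 + 1 = 5)
I(b, B) = 0
((h*2)*I(-1, -5) - 6)² = ((5*2)*0 - 6)² = (10*0 - 6)² = (0 - 6)² = (-6)² = 36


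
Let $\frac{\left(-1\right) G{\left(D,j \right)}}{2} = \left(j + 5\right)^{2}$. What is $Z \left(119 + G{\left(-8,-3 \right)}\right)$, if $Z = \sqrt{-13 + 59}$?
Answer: $111 \sqrt{46} \approx 752.84$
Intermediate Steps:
$G{\left(D,j \right)} = - 2 \left(5 + j\right)^{2}$ ($G{\left(D,j \right)} = - 2 \left(j + 5\right)^{2} = - 2 \left(5 + j\right)^{2}$)
$Z = \sqrt{46} \approx 6.7823$
$Z \left(119 + G{\left(-8,-3 \right)}\right) = \sqrt{46} \left(119 - 2 \left(5 - 3\right)^{2}\right) = \sqrt{46} \left(119 - 2 \cdot 2^{2}\right) = \sqrt{46} \left(119 - 8\right) = \sqrt{46} \cdot 111 = 111 \sqrt{46}$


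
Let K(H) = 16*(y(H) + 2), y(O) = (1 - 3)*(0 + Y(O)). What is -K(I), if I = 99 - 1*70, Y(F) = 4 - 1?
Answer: 64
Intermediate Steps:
Y(F) = 3
y(O) = -6 (y(O) = (1 - 3)*(0 + 3) = -2*3 = -6)
I = 29 (I = 99 - 70 = 29)
K(H) = -64 (K(H) = 16*(-6 + 2) = 16*(-4) = -64)
-K(I) = -1*(-64) = 64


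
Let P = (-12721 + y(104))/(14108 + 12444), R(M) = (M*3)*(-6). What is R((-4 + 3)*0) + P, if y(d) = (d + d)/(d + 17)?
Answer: -1539033/3212792 ≈ -0.47903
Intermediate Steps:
y(d) = 2*d/(17 + d) (y(d) = (2*d)/(17 + d) = 2*d/(17 + d))
R(M) = -18*M (R(M) = (3*M)*(-6) = -18*M)
P = -1539033/3212792 (P = (-12721 + 2*104/(17 + 104))/(14108 + 12444) = (-12721 + 2*104/121)/26552 = (-12721 + 2*104*(1/121))*(1/26552) = (-12721 + 208/121)*(1/26552) = -1539033/121*1/26552 = -1539033/3212792 ≈ -0.47903)
R((-4 + 3)*0) + P = -18*(-4 + 3)*0 - 1539033/3212792 = -(-18)*0 - 1539033/3212792 = -18*0 - 1539033/3212792 = 0 - 1539033/3212792 = -1539033/3212792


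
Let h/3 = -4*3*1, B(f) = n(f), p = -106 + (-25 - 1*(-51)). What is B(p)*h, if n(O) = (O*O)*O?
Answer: 18432000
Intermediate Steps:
p = -80 (p = -106 + (-25 + 51) = -106 + 26 = -80)
n(O) = O³ (n(O) = O²*O = O³)
B(f) = f³
h = -36 (h = 3*(-4*3*1) = 3*(-12*1) = 3*(-12) = -36)
B(p)*h = (-80)³*(-36) = -512000*(-36) = 18432000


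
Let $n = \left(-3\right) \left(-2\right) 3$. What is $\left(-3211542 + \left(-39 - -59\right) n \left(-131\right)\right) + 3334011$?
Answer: $75309$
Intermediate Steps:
$n = 18$ ($n = 6 \cdot 3 = 18$)
$\left(-3211542 + \left(-39 - -59\right) n \left(-131\right)\right) + 3334011 = \left(-3211542 + \left(-39 - -59\right) 18 \left(-131\right)\right) + 3334011 = \left(-3211542 + \left(-39 + 59\right) 18 \left(-131\right)\right) + 3334011 = \left(-3211542 + 20 \cdot 18 \left(-131\right)\right) + 3334011 = \left(-3211542 + 360 \left(-131\right)\right) + 3334011 = \left(-3211542 - 47160\right) + 3334011 = -3258702 + 3334011 = 75309$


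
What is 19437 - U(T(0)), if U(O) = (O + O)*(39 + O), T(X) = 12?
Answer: 18213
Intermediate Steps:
U(O) = 2*O*(39 + O) (U(O) = (2*O)*(39 + O) = 2*O*(39 + O))
19437 - U(T(0)) = 19437 - 2*12*(39 + 12) = 19437 - 2*12*51 = 19437 - 1*1224 = 19437 - 1224 = 18213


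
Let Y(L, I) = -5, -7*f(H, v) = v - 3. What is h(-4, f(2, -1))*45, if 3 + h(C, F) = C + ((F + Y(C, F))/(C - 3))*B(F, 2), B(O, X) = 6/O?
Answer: -225/14 ≈ -16.071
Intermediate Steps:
f(H, v) = 3/7 - v/7 (f(H, v) = -(v - 3)/7 = -(-3 + v)/7 = 3/7 - v/7)
h(C, F) = -3 + C + 6*(-5 + F)/(F*(-3 + C)) (h(C, F) = -3 + (C + ((F - 5)/(C - 3))*(6/F)) = -3 + (C + ((-5 + F)/(-3 + C))*(6/F)) = -3 + (C + 6*(-5 + F)/(F*(-3 + C))) = -3 + C + 6*(-5 + F)/(F*(-3 + C)))
h(-4, f(2, -1))*45 = ((-30 + (3/7 - ⅐*(-1))*(15 + (-4)² - 6*(-4)))/((3/7 - ⅐*(-1))*(-3 - 4)))*45 = ((-30 + (3/7 + ⅐)*(15 + 16 + 24))/((3/7 + ⅐)*(-7)))*45 = (-⅐*(-30 + (4/7)*55)/(4/7))*45 = ((7/4)*(-⅐)*(-30 + 220/7))*45 = ((7/4)*(-⅐)*(10/7))*45 = -5/14*45 = -225/14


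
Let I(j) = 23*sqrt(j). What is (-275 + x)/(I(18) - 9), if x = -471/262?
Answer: -72521/274838 - 1667983*sqrt(2)/824514 ≈ -3.1248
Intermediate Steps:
x = -471/262 (x = -471*1/262 = -471/262 ≈ -1.7977)
(-275 + x)/(I(18) - 9) = (-275 - 471/262)/(23*sqrt(18) - 9) = -72521/(262*(23*(3*sqrt(2)) - 9)) = -72521/(262*(69*sqrt(2) - 9)) = -72521/(262*(-9 + 69*sqrt(2)))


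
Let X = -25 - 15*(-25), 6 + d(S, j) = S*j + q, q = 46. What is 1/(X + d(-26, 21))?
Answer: -1/156 ≈ -0.0064103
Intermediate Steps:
d(S, j) = 40 + S*j (d(S, j) = -6 + (S*j + 46) = -6 + (46 + S*j) = 40 + S*j)
X = 350 (X = -25 + 375 = 350)
1/(X + d(-26, 21)) = 1/(350 + (40 - 26*21)) = 1/(350 + (40 - 546)) = 1/(350 - 506) = 1/(-156) = -1/156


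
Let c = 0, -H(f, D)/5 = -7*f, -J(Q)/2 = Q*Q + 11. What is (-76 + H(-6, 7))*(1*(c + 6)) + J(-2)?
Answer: -1746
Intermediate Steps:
J(Q) = -22 - 2*Q² (J(Q) = -2*(Q*Q + 11) = -2*(Q² + 11) = -2*(11 + Q²) = -22 - 2*Q²)
H(f, D) = 35*f (H(f, D) = -(-35)*f = 35*f)
(-76 + H(-6, 7))*(1*(c + 6)) + J(-2) = (-76 + 35*(-6))*(1*(0 + 6)) + (-22 - 2*(-2)²) = (-76 - 210)*(1*6) + (-22 - 2*4) = -286*6 + (-22 - 8) = -1716 - 30 = -1746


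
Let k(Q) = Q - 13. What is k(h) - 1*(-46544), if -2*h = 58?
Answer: 46502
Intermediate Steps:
h = -29 (h = -½*58 = -29)
k(Q) = -13 + Q
k(h) - 1*(-46544) = (-13 - 29) - 1*(-46544) = -42 + 46544 = 46502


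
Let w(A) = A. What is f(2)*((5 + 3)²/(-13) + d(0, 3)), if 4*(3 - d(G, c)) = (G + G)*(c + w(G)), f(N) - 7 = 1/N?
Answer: -375/26 ≈ -14.423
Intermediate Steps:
f(N) = 7 + 1/N
d(G, c) = 3 - G*(G + c)/2 (d(G, c) = 3 - (G + G)*(c + G)/4 = 3 - 2*G*(G + c)/4 = 3 - G*(G + c)/2)
f(2)*((5 + 3)²/(-13) + d(0, 3)) = (7 + 1/2)*((5 + 3)²/(-13) + (3 - ½*0² - ½*0*3)) = (7 + ½)*(8²*(-1/13) + (3 - ½*0 + 0)) = 15*(64*(-1/13) + (3 + 0 + 0))/2 = 15*(-64/13 + 3)/2 = (15/2)*(-25/13) = -375/26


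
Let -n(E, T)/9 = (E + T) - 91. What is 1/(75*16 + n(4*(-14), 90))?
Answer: 1/1713 ≈ 0.00058377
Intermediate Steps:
n(E, T) = 819 - 9*E - 9*T (n(E, T) = -9*((E + T) - 91) = -9*(-91 + E + T) = 819 - 9*E - 9*T)
1/(75*16 + n(4*(-14), 90)) = 1/(75*16 + (819 - 36*(-14) - 9*90)) = 1/(1200 + (819 - 9*(-56) - 810)) = 1/(1200 + (819 + 504 - 810)) = 1/(1200 + 513) = 1/1713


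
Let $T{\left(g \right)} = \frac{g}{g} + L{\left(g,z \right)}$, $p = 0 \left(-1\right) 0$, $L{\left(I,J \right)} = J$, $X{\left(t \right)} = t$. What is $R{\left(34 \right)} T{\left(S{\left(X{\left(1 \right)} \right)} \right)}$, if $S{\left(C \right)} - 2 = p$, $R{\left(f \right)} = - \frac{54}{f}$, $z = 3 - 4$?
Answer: $0$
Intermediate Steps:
$z = -1$
$p = 0$ ($p = 0 \cdot 0 = 0$)
$S{\left(C \right)} = 2$ ($S{\left(C \right)} = 2 + 0 = 2$)
$T{\left(g \right)} = 0$ ($T{\left(g \right)} = \frac{g}{g} - 1 = 1 - 1 = 0$)
$R{\left(34 \right)} T{\left(S{\left(X{\left(1 \right)} \right)} \right)} = - \frac{54}{34} \cdot 0 = \left(-54\right) \frac{1}{34} \cdot 0 = \left(- \frac{27}{17}\right) 0 = 0$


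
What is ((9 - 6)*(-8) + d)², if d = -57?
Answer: 6561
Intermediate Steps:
((9 - 6)*(-8) + d)² = ((9 - 6)*(-8) - 57)² = (3*(-8) - 57)² = (-24 - 57)² = (-81)² = 6561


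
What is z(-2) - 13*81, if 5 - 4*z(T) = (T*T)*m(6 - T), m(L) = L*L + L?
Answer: -4495/4 ≈ -1123.8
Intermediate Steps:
m(L) = L + L**2 (m(L) = L**2 + L = L + L**2)
z(T) = 5/4 - T**2*(6 - T)*(7 - T)/4 (z(T) = 5/4 - T*T*(6 - T)*(1 + (6 - T))/4 = 5/4 - T**2*(6 - T)*(7 - T)/4)
z(-2) - 13*81 = (5/4 - 1/4*(-2)**2*(-7 - 2)*(-6 - 2)) - 13*81 = (5/4 - 1/4*4*(-9)*(-8)) - 1053 = (5/4 - 72) - 1053 = -283/4 - 1053 = -4495/4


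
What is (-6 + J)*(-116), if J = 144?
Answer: -16008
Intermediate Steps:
(-6 + J)*(-116) = (-6 + 144)*(-116) = 138*(-116) = -16008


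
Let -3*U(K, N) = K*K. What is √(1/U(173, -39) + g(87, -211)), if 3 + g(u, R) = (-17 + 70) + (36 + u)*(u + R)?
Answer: I*√454980661/173 ≈ 123.3*I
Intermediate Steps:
U(K, N) = -K²/3 (U(K, N) = -K*K/3 = -K²/3)
g(u, R) = 50 + (36 + u)*(R + u) (g(u, R) = -3 + ((-17 + 70) + (36 + u)*(u + R)) = -3 + (53 + (36 + u)*(R + u)) = 50 + (36 + u)*(R + u))
√(1/U(173, -39) + g(87, -211)) = √(1/(-⅓*173²) + (50 + 87² + 36*(-211) + 36*87 - 211*87)) = √(1/(-⅓*29929) + (50 + 7569 - 7596 + 3132 - 18357)) = √(1/(-29929/3) - 15202) = √(-3/29929 - 15202) = √(-454980661/29929) = I*√454980661/173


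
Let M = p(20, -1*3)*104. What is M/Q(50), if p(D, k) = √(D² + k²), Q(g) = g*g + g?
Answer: 52*√409/1275 ≈ 0.82481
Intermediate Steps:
Q(g) = g + g² (Q(g) = g² + g = g + g²)
M = 104*√409 (M = √(20² + (-1*3)²)*104 = √(400 + (-3)²)*104 = √(400 + 9)*104 = √409*104 = 104*√409 ≈ 2103.3)
M/Q(50) = (104*√409)/((50*(1 + 50))) = (104*√409)/((50*51)) = (104*√409)/2550 = (104*√409)*(1/2550) = 52*√409/1275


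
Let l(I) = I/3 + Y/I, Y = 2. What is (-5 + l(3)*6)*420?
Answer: 2100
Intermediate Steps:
l(I) = 2/I + I/3 (l(I) = I/3 + 2/I = 2/I + I/3)
(-5 + l(3)*6)*420 = (-5 + (2/3 + (⅓)*3)*6)*420 = (-5 + (2*(⅓) + 1)*6)*420 = (-5 + (⅔ + 1)*6)*420 = (-5 + (5/3)*6)*420 = (-5 + 10)*420 = 5*420 = 2100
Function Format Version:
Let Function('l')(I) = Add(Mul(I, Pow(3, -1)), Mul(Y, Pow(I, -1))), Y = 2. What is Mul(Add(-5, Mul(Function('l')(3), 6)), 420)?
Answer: 2100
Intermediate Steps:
Function('l')(I) = Add(Mul(2, Pow(I, -1)), Mul(Rational(1, 3), I)) (Function('l')(I) = Add(Mul(I, Pow(3, -1)), Mul(2, Pow(I, -1))) = Add(Mul(I, Rational(1, 3)), Mul(2, Pow(I, -1))) = Add(Mul(Rational(1, 3), I), Mul(2, Pow(I, -1))) = Add(Mul(2, Pow(I, -1)), Mul(Rational(1, 3), I)))
Mul(Add(-5, Mul(Function('l')(3), 6)), 420) = Mul(Add(-5, Mul(Add(Mul(2, Pow(3, -1)), Mul(Rational(1, 3), 3)), 6)), 420) = Mul(Add(-5, Mul(Add(Mul(2, Rational(1, 3)), 1), 6)), 420) = Mul(Add(-5, Mul(Add(Rational(2, 3), 1), 6)), 420) = Mul(Add(-5, Mul(Rational(5, 3), 6)), 420) = Mul(Add(-5, 10), 420) = Mul(5, 420) = 2100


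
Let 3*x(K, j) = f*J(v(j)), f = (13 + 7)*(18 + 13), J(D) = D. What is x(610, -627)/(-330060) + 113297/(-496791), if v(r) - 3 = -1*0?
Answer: -628380304/2732847291 ≈ -0.22994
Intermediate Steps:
v(r) = 3 (v(r) = 3 - 1*0 = 3 + 0 = 3)
f = 620 (f = 20*31 = 620)
x(K, j) = 620 (x(K, j) = (620*3)/3 = (⅓)*1860 = 620)
x(610, -627)/(-330060) + 113297/(-496791) = 620/(-330060) + 113297/(-496791) = 620*(-1/330060) + 113297*(-1/496791) = -31/16503 - 113297/496791 = -628380304/2732847291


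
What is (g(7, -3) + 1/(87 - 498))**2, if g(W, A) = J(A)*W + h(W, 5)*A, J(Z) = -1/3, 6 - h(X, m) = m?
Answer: 534361/18769 ≈ 28.470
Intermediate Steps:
h(X, m) = 6 - m
J(Z) = -1/3 (J(Z) = -1*1/3 = -1/3)
g(W, A) = A - W/3 (g(W, A) = -W/3 + (6 - 1*5)*A = -W/3 + (6 - 5)*A = -W/3 + 1*A = -W/3 + A = A - W/3)
(g(7, -3) + 1/(87 - 498))**2 = ((-3 - 1/3*7) + 1/(87 - 498))**2 = ((-3 - 7/3) + 1/(-411))**2 = (-16/3 - 1/411)**2 = (-731/137)**2 = 534361/18769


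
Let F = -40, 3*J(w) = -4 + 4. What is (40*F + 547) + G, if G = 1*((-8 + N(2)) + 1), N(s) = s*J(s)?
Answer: -1060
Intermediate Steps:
J(w) = 0 (J(w) = (-4 + 4)/3 = (⅓)*0 = 0)
N(s) = 0 (N(s) = s*0 = 0)
G = -7 (G = 1*((-8 + 0) + 1) = 1*(-8 + 1) = 1*(-7) = -7)
(40*F + 547) + G = (40*(-40) + 547) - 7 = (-1600 + 547) - 7 = -1053 - 7 = -1060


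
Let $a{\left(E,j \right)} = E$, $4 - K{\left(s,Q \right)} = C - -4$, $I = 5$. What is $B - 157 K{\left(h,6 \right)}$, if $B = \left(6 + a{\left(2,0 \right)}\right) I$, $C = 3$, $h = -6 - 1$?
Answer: $511$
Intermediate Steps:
$h = -7$
$K{\left(s,Q \right)} = -3$ ($K{\left(s,Q \right)} = 4 - \left(3 - -4\right) = 4 - \left(3 + 4\right) = 4 - 7 = -3$)
$B = 40$ ($B = \left(6 + 2\right) 5 = 8 \cdot 5 = 40$)
$B - 157 K{\left(h,6 \right)} = 40 - -471 = 40 + 471 = 511$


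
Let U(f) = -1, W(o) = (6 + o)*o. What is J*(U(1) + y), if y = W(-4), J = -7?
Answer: 63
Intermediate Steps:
W(o) = o*(6 + o)
y = -8 (y = -4*(6 - 4) = -4*2 = -8)
J*(U(1) + y) = -7*(-1 - 8) = -7*(-9) = 63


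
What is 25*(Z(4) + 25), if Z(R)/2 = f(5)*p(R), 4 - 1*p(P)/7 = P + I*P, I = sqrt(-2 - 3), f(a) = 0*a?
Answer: 625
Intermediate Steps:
f(a) = 0
I = I*sqrt(5) (I = sqrt(-5) = I*sqrt(5) ≈ 2.2361*I)
p(P) = 28 - 7*P - 7*I*P*sqrt(5) (p(P) = 28 - 7*(P + (I*sqrt(5))*P) = 28 - 7*(P + I*P*sqrt(5)) = 28 + (-7*P - 7*I*P*sqrt(5)) = 28 - 7*P - 7*I*P*sqrt(5))
Z(R) = 0 (Z(R) = 2*(0*(28 - 7*R - 7*I*R*sqrt(5))) = 2*0 = 0)
25*(Z(4) + 25) = 25*(0 + 25) = 25*25 = 625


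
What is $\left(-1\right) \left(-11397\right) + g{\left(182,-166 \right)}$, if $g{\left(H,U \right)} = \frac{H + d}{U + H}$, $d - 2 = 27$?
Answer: $\frac{182563}{16} \approx 11410.0$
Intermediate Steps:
$d = 29$ ($d = 2 + 27 = 29$)
$g{\left(H,U \right)} = \frac{29 + H}{H + U}$ ($g{\left(H,U \right)} = \frac{H + 29}{U + H} = \frac{29 + H}{H + U}$)
$\left(-1\right) \left(-11397\right) + g{\left(182,-166 \right)} = \left(-1\right) \left(-11397\right) + \frac{29 + 182}{182 - 166} = 11397 + \frac{1}{16} \cdot 211 = 11397 + \frac{211}{16} = \frac{182563}{16}$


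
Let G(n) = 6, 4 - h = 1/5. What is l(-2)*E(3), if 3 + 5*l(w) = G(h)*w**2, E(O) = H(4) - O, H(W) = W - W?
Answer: -63/5 ≈ -12.600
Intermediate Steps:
h = 19/5 (h = 4 - 1/5 = 19/5 ≈ 3.8000)
H(W) = 0
E(O) = -O (E(O) = 0 - O = -O)
l(w) = -3/5 + 6*w**2/5 (l(w) = -3/5 + (6*w**2)/5 = -3/5 + 6*w**2/5)
l(-2)*E(3) = (-3/5 + (6/5)*(-2)**2)*(-1*3) = (-3/5 + (6/5)*4)*(-3) = (-3/5 + 24/5)*(-3) = (21/5)*(-3) = -63/5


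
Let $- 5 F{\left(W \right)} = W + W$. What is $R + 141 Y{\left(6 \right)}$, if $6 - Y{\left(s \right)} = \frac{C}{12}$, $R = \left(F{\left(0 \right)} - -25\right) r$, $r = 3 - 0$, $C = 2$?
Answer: $\frac{1795}{2} \approx 897.5$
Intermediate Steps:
$F{\left(W \right)} = - \frac{2 W}{5}$ ($F{\left(W \right)} = - \frac{W + W}{5} = - \frac{2 W}{5}$)
$r = 3$ ($r = 3 + 0 = 3$)
$R = 75$ ($R = \left(\left(- \frac{2}{5}\right) 0 - -25\right) 3 = \left(0 + 25\right) 3 = 25 \cdot 3 = 75$)
$Y{\left(s \right)} = \frac{35}{6}$ ($Y{\left(s \right)} = 6 - \frac{2}{12} = 6 - 2 \cdot \frac{1}{12} = 6 - \frac{1}{6} = \frac{35}{6}$)
$R + 141 Y{\left(6 \right)} = 75 + 141 \cdot \frac{35}{6} = 75 + \frac{1645}{2} = \frac{1795}{2}$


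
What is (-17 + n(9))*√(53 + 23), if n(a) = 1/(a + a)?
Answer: -305*√19/9 ≈ -147.72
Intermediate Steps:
n(a) = 1/(2*a)
(-17 + n(9))*√(53 + 23) = (-17 + (½)/9)*√(53 + 23) = (-17 + (½)*(⅑))*√76 = (-17 + 1/18)*(2*√19) = -305*√19/9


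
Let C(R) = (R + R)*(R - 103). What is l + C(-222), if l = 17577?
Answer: 161877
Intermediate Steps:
C(R) = 2*R*(-103 + R) (C(R) = (2*R)*(-103 + R) = 2*R*(-103 + R))
l + C(-222) = 17577 + 2*(-222)*(-103 - 222) = 17577 + 2*(-222)*(-325) = 17577 + 144300 = 161877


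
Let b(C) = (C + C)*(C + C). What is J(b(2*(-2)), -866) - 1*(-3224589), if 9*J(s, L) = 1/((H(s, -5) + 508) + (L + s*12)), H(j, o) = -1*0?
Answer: 11898733411/3690 ≈ 3.2246e+6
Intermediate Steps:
H(j, o) = 0
b(C) = 4*C² (b(C) = (2*C)*(2*C) = 4*C²)
J(s, L) = 1/(9*(508 + L + 12*s)) (J(s, L) = 1/(9*((0 + 508) + (L + s*12))) = 1/(9*(508 + (L + 12*s))) = 1/(9*(508 + L + 12*s)))
J(b(2*(-2)), -866) - 1*(-3224589) = 1/(9*(508 - 866 + 12*(4*(2*(-2))²))) - 1*(-3224589) = 1/(9*(508 - 866 + 12*(4*(-4)²))) + 3224589 = 1/(9*(508 - 866 + 12*(4*16))) + 3224589 = 1/(9*(508 - 866 + 12*64)) + 3224589 = 1/(9*(508 - 866 + 768)) + 3224589 = (⅑)/410 + 3224589 = (⅑)*(1/410) + 3224589 = 1/3690 + 3224589 = 11898733411/3690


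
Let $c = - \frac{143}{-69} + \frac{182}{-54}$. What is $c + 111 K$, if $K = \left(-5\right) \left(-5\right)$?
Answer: $\frac{1722469}{621} \approx 2773.7$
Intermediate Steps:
$K = 25$
$c = - \frac{806}{621}$ ($c = \left(-143\right) \left(- \frac{1}{69}\right) + 182 \left(- \frac{1}{54}\right) = \frac{143}{69} - \frac{91}{27} = - \frac{806}{621} \approx -1.2979$)
$c + 111 K = - \frac{806}{621} + 111 \cdot 25 = - \frac{806}{621} + 2775 = \frac{1722469}{621}$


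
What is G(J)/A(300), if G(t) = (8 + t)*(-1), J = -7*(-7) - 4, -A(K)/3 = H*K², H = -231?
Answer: -53/62370000 ≈ -8.4977e-7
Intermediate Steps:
A(K) = 693*K² (A(K) = -(-693)*K² = 693*K²)
J = 45 (J = 49 - 4 = 45)
G(t) = -8 - t
G(J)/A(300) = (-8 - 1*45)/((693*300²)) = (-8 - 45)/((693*90000)) = -53/62370000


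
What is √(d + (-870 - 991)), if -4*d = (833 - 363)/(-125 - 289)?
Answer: I*√35435479/138 ≈ 43.136*I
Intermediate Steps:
d = 235/828 (d = -(833 - 363)/(4*(-125 - 289)) = -235/(2*(-414)) = -235*(-1)/(2*414) = -¼*(-235/207) = 235/828 ≈ 0.28382)
√(d + (-870 - 991)) = √(235/828 + (-870 - 991)) = √(235/828 - 1861) = √(-1540673/828) = I*√35435479/138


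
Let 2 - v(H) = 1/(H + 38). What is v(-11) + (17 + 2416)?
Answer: 65744/27 ≈ 2435.0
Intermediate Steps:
v(H) = 2 - 1/(38 + H) (v(H) = 2 - 1/(H + 38) = 2 - 1/(38 + H))
v(-11) + (17 + 2416) = (75 + 2*(-11))/(38 - 11) + (17 + 2416) = (75 - 22)/27 + 2433 = (1/27)*53 + 2433 = 53/27 + 2433 = 65744/27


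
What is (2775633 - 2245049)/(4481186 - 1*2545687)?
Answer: 530584/1935499 ≈ 0.27413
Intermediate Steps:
(2775633 - 2245049)/(4481186 - 1*2545687) = 530584/(4481186 - 2545687) = 530584/1935499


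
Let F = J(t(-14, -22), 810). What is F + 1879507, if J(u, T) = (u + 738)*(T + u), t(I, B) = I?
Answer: 2455811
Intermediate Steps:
J(u, T) = (738 + u)*(T + u)
F = 576304 (F = (-14)² + 738*810 + 738*(-14) + 810*(-14) = 196 + 597780 - 10332 - 11340 = 576304)
F + 1879507 = 576304 + 1879507 = 2455811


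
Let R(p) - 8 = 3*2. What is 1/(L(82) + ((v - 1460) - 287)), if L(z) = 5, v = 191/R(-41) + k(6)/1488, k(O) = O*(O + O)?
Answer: -217/375043 ≈ -0.00057860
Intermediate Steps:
R(p) = 14 (R(p) = 8 + 3*2 = 8 + 6 = 14)
k(O) = 2*O² (k(O) = O*(2*O) = 2*O²)
v = 2971/217 (v = 191/14 + (2*6²)/1488 = 191*(1/14) + (2*36)*(1/1488) = 191/14 + 72*(1/1488) = 191/14 + 3/62 = 2971/217 ≈ 13.691)
1/(L(82) + ((v - 1460) - 287)) = 1/(5 + ((2971/217 - 1460) - 287)) = 1/(5 + (-313849/217 - 287)) = 1/(5 - 376128/217) = 1/(-375043/217) = -217/375043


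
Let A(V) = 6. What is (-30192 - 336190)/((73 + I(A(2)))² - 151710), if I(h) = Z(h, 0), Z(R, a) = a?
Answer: 366382/146381 ≈ 2.5029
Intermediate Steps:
I(h) = 0
(-30192 - 336190)/((73 + I(A(2)))² - 151710) = (-30192 - 336190)/((73 + 0)² - 151710) = -366382/(73² - 151710) = -366382/(5329 - 151710) = -366382/(-146381) = -366382*(-1/146381) = 366382/146381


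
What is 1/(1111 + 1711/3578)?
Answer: 3578/3976869 ≈ 0.00089970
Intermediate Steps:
1/(1111 + 1711/3578) = 1/(3976869/3578) = 3578/3976869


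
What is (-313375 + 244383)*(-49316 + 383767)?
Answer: -23074443392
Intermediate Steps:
(-313375 + 244383)*(-49316 + 383767) = -68992*334451 = -23074443392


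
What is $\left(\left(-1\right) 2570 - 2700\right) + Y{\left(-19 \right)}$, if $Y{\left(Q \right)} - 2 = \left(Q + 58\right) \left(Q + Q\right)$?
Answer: $-6750$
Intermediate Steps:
$Y{\left(Q \right)} = 2 + 2 Q \left(58 + Q\right)$ ($Y{\left(Q \right)} = 2 + \left(Q + 58\right) \left(Q + Q\right) = 2 + \left(58 + Q\right) 2 Q = 2 + 2 Q \left(58 + Q\right)$)
$\left(\left(-1\right) 2570 - 2700\right) + Y{\left(-19 \right)} = \left(\left(-1\right) 2570 - 2700\right) + \left(2 + 2 \left(-19\right)^{2} + 116 \left(-19\right)\right) = \left(-2570 - 2700\right) + \left(2 + 2 \cdot 361 - 2204\right) = -5270 + \left(2 + 722 - 2204\right) = -5270 - 1480 = -6750$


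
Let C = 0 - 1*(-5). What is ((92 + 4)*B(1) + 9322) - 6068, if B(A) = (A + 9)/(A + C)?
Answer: 3414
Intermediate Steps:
C = 5 (C = 0 + 5 = 5)
B(A) = (9 + A)/(5 + A) (B(A) = (A + 9)/(A + 5) = (9 + A)/(5 + A))
((92 + 4)*B(1) + 9322) - 6068 = ((92 + 4)*((9 + 1)/(5 + 1)) + 9322) - 6068 = (96*(10/6) + 9322) - 6068 = (96*((⅙)*10) + 9322) - 6068 = (96*(5/3) + 9322) - 6068 = (160 + 9322) - 6068 = 9482 - 6068 = 3414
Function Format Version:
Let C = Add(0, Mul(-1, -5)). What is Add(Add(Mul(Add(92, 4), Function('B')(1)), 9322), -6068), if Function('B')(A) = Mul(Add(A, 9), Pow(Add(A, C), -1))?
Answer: 3414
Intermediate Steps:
C = 5 (C = Add(0, 5) = 5)
Function('B')(A) = Mul(Pow(Add(5, A), -1), Add(9, A)) (Function('B')(A) = Mul(Add(A, 9), Pow(Add(A, 5), -1)) = Mul(Add(9, A), Pow(Add(5, A), -1)) = Mul(Pow(Add(5, A), -1), Add(9, A)))
Add(Add(Mul(Add(92, 4), Function('B')(1)), 9322), -6068) = Add(Add(Mul(Add(92, 4), Mul(Pow(Add(5, 1), -1), Add(9, 1))), 9322), -6068) = Add(Add(Mul(96, Mul(Pow(6, -1), 10)), 9322), -6068) = Add(Add(Mul(96, Mul(Rational(1, 6), 10)), 9322), -6068) = Add(Add(Mul(96, Rational(5, 3)), 9322), -6068) = Add(Add(160, 9322), -6068) = Add(9482, -6068) = 3414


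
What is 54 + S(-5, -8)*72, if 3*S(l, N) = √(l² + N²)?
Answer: 54 + 24*√89 ≈ 280.42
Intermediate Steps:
S(l, N) = √(N² + l²)/3 (S(l, N) = √(l² + N²)/3 = √(N² + l²)/3)
54 + S(-5, -8)*72 = 54 + (√((-8)² + (-5)²)/3)*72 = 54 + (√(64 + 25)/3)*72 = 54 + (√89/3)*72 = 54 + 24*√89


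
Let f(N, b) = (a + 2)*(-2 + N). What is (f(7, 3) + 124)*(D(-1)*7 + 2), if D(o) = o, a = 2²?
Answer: -770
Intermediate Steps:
a = 4
f(N, b) = -12 + 6*N (f(N, b) = (4 + 2)*(-2 + N) = 6*(-2 + N) = -12 + 6*N)
(f(7, 3) + 124)*(D(-1)*7 + 2) = ((-12 + 6*7) + 124)*(-1*7 + 2) = ((-12 + 42) + 124)*(-7 + 2) = (30 + 124)*(-5) = 154*(-5) = -770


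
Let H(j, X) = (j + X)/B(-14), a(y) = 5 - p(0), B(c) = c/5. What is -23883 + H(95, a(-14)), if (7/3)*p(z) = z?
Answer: -167431/7 ≈ -23919.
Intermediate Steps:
B(c) = c/5 (B(c) = c*(⅕) = c/5)
p(z) = 3*z/7
a(y) = 5 (a(y) = 5 - 3*0/7 = 5 - 1*0 = 5 + 0 = 5)
H(j, X) = -5*X/14 - 5*j/14 (H(j, X) = (j + X)/(((⅕)*(-14))) = (X + j)/(-14/5) = (X + j)*(-5/14) = -5*X/14 - 5*j/14)
-23883 + H(95, a(-14)) = -23883 + (-5/14*5 - 5/14*95) = -23883 + (-25/14 - 475/14) = -23883 - 250/7 = -167431/7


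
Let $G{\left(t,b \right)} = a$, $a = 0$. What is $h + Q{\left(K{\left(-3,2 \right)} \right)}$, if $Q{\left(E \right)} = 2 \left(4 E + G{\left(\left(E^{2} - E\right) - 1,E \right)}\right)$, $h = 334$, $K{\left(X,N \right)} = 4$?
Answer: $366$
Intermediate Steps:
$G{\left(t,b \right)} = 0$
$Q{\left(E \right)} = 8 E$ ($Q{\left(E \right)} = 2 \left(4 E + 0\right) = 2 \cdot 4 E = 8 E$)
$h + Q{\left(K{\left(-3,2 \right)} \right)} = 334 + 8 \cdot 4 = 334 + 32 = 366$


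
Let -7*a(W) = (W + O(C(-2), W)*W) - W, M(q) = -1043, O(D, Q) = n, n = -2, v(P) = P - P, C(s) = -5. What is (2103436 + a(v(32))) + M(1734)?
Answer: 2102393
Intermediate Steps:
v(P) = 0
O(D, Q) = -2
a(W) = 2*W/7 (a(W) = -((W - 2*W) - W)/7 = -(-W - W)/7 = -(-2)*W/7 = 2*W/7)
(2103436 + a(v(32))) + M(1734) = (2103436 + (2/7)*0) - 1043 = (2103436 + 0) - 1043 = 2103436 - 1043 = 2102393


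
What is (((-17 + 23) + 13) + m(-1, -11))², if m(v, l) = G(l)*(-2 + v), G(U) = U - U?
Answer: 361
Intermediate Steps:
G(U) = 0
m(v, l) = 0 (m(v, l) = 0*(-2 + v) = 0)
(((-17 + 23) + 13) + m(-1, -11))² = (((-17 + 23) + 13) + 0)² = ((6 + 13) + 0)² = (19 + 0)² = 19² = 361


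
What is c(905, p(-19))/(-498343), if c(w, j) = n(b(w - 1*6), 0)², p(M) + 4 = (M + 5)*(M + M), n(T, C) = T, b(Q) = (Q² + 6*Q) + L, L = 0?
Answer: -661936824025/498343 ≈ -1.3283e+6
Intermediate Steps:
b(Q) = Q² + 6*Q (b(Q) = (Q² + 6*Q) + 0 = Q² + 6*Q)
p(M) = -4 + 2*M*(5 + M) (p(M) = -4 + (M + 5)*(M + M) = -4 + (5 + M)*(2*M) = -4 + 2*M*(5 + M))
c(w, j) = w²*(-6 + w)² (c(w, j) = ((w - 1*6)*(6 + (w - 1*6)))² = ((w - 6)*(6 + (w - 6)))² = ((-6 + w)*(6 + (-6 + w)))² = ((-6 + w)*w)² = (w*(-6 + w))² = w²*(-6 + w)²)
c(905, p(-19))/(-498343) = (-36 + (-6 + 905)² + 6*905)²/(-498343) = (-36 + 899² + 5430)²*(-1/498343) = (-36 + 808201 + 5430)²*(-1/498343) = 813595²*(-1/498343) = 661936824025*(-1/498343) = -661936824025/498343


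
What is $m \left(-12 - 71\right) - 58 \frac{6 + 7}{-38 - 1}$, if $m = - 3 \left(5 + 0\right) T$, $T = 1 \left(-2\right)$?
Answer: $- \frac{7412}{3} \approx -2470.7$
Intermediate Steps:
$T = -2$
$m = 30$ ($m = - 3 \left(5 + 0\right) \left(-2\right) = \left(-3\right) 5 \left(-2\right) = \left(-15\right) \left(-2\right) = 30$)
$m \left(-12 - 71\right) - 58 \frac{6 + 7}{-38 - 1} = 30 \left(-12 - 71\right) - 58 \frac{6 + 7}{-38 - 1} = 30 \left(-83\right) - 58 \frac{13}{-39} = -2490 - 58 \cdot 13 \left(- \frac{1}{39}\right) = -2490 - 58 \left(- \frac{1}{3}\right) = -2490 - - \frac{58}{3} = -2490 + \frac{58}{3} = - \frac{7412}{3}$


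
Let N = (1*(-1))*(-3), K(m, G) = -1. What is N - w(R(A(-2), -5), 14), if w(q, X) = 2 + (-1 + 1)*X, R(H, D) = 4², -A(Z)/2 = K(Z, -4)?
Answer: 1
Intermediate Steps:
A(Z) = 2 (A(Z) = -2*(-1) = 2)
R(H, D) = 16
w(q, X) = 2 (w(q, X) = 2 + 0*X = 2 + 0 = 2)
N = 3 (N = -1*(-3) = 3)
N - w(R(A(-2), -5), 14) = 3 - 1*2 = 3 - 2 = 1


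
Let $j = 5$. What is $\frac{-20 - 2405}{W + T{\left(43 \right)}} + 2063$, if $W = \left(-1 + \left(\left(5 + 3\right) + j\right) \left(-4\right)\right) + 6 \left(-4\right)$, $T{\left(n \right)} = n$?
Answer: $\frac{72567}{34} \approx 2134.3$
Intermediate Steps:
$W = -77$ ($W = \left(-1 + \left(\left(5 + 3\right) + 5\right) \left(-4\right)\right) + 6 \left(-4\right) = \left(-1 + \left(8 + 5\right) \left(-4\right)\right) - 24 = \left(-1 + 13 \left(-4\right)\right) - 24 = \left(-1 - 52\right) - 24 = -53 - 24 = -77$)
$\frac{-20 - 2405}{W + T{\left(43 \right)}} + 2063 = \frac{-20 - 2405}{-77 + 43} + 2063 = - \frac{2425}{-34} + 2063 = \left(-2425\right) \left(- \frac{1}{34}\right) + 2063 = \frac{2425}{34} + 2063 = \frac{72567}{34}$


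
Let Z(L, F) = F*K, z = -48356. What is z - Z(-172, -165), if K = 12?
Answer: -46376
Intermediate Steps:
Z(L, F) = 12*F (Z(L, F) = F*12 = 12*F)
z - Z(-172, -165) = -48356 - 12*(-165) = -48356 - 1*(-1980) = -48356 + 1980 = -46376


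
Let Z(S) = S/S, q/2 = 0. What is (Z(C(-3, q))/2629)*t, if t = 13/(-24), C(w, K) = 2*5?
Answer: -13/63096 ≈ -0.00020604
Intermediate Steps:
q = 0 (q = 2*0 = 0)
C(w, K) = 10
t = -13/24 (t = 13*(-1/24) = -13/24 ≈ -0.54167)
Z(S) = 1
(Z(C(-3, q))/2629)*t = (1/2629)*(-13/24) = -13/63096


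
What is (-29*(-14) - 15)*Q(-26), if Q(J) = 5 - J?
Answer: 12121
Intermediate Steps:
(-29*(-14) - 15)*Q(-26) = (-29*(-14) - 15)*(5 - 1*(-26)) = (406 - 15)*(5 + 26) = 391*31 = 12121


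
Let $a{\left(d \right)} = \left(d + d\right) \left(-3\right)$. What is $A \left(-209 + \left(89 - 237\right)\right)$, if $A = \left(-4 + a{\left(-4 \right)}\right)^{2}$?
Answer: $-142800$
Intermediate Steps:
$a{\left(d \right)} = - 6 d$ ($a{\left(d \right)} = 2 d \left(-3\right) = - 6 d$)
$A = 400$ ($A = \left(-4 - -24\right)^{2} = \left(-4 + 24\right)^{2} = 20^{2} = 400$)
$A \left(-209 + \left(89 - 237\right)\right) = 400 \left(-209 + \left(89 - 237\right)\right) = 400 \left(-209 - 148\right) = 400 \left(-357\right) = -142800$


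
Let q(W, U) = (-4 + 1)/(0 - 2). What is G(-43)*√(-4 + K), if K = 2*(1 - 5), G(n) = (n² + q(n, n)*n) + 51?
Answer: 3671*I*√3 ≈ 6358.4*I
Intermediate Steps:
q(W, U) = 3/2 (q(W, U) = -3/(-2) = -3*(-½) = 3/2)
G(n) = 51 + n² + 3*n/2 (G(n) = (n² + 3*n/2) + 51 = 51 + n² + 3*n/2)
K = -8 (K = 2*(-4) = -8)
G(-43)*√(-4 + K) = (51 + (-43)² + (3/2)*(-43))*√(-4 - 8) = (51 + 1849 - 129/2)*√(-12) = 3671*(2*I*√3)/2 = 3671*I*√3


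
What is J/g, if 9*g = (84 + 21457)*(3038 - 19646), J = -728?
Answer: 21/1146644 ≈ 1.8314e-5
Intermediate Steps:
g = -119250976/3 (g = ((84 + 21457)*(3038 - 19646))/9 = (21541*(-16608))/9 = (⅑)*(-357752928) = -119250976/3 ≈ -3.9750e+7)
J/g = -728/(-119250976/3) = -728*(-3/119250976) = 21/1146644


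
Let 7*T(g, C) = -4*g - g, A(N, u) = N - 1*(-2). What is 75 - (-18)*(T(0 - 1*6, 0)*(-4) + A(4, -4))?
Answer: -879/7 ≈ -125.57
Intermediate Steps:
A(N, u) = 2 + N (A(N, u) = N + 2 = 2 + N)
T(g, C) = -5*g/7 (T(g, C) = (-4*g - g)/7 = (-5*g)/7 = -5*g/7)
75 - (-18)*(T(0 - 1*6, 0)*(-4) + A(4, -4)) = 75 - (-18)*(-5*(0 - 1*6)/7*(-4) + (2 + 4)) = 75 - (-18)*(-5*(0 - 6)/7*(-4) + 6) = 75 - (-18)*(-5/7*(-6)*(-4) + 6) = 75 - (-18)*((30/7)*(-4) + 6) = 75 - (-18)*(-120/7 + 6) = 75 - (-18)*(-78)/7 = 75 - 1*1404/7 = 75 - 1404/7 = -879/7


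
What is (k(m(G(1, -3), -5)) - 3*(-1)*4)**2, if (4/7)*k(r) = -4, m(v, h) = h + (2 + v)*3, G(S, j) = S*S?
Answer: 25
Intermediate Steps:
G(S, j) = S**2
m(v, h) = 6 + h + 3*v (m(v, h) = h + (6 + 3*v) = 6 + h + 3*v)
k(r) = -7 (k(r) = (7/4)*(-4) = -7)
(k(m(G(1, -3), -5)) - 3*(-1)*4)**2 = (-7 - 3*(-1)*4)**2 = (-7 + 3*4)**2 = (-7 + 12)**2 = 5**2 = 25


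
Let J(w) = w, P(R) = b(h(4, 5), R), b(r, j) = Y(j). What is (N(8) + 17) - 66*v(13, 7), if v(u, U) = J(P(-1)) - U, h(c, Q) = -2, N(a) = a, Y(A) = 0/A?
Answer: 487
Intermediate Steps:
Y(A) = 0
b(r, j) = 0
P(R) = 0
v(u, U) = -U (v(u, U) = 0 - U = -U)
(N(8) + 17) - 66*v(13, 7) = (8 + 17) - (-66)*7 = 25 - 66*(-7) = 25 + 462 = 487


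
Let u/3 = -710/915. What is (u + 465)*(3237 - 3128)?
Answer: 3076307/61 ≈ 50431.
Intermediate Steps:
u = -142/61 (u = 3*(-710/915) = 3*(-710*1/915) = 3*(-142/183) = -142/61 ≈ -2.3279)
(u + 465)*(3237 - 3128) = (-142/61 + 465)*(3237 - 3128) = (28223/61)*109 = 3076307/61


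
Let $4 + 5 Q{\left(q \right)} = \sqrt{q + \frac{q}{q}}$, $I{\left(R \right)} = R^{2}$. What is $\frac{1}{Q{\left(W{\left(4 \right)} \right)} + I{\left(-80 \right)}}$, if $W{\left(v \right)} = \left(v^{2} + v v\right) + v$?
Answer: $\frac{159980}{1023743979} - \frac{5 \sqrt{37}}{1023743979} \approx 0.00015624$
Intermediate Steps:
$W{\left(v \right)} = v + 2 v^{2}$ ($W{\left(v \right)} = \left(v^{2} + v^{2}\right) + v = 2 v^{2} + v = v + 2 v^{2}$)
$Q{\left(q \right)} = - \frac{4}{5} + \frac{\sqrt{1 + q}}{5}$ ($Q{\left(q \right)} = - \frac{4}{5} + \frac{\sqrt{q + \frac{q}{q}}}{5} = - \frac{4}{5} + \frac{\sqrt{q + 1}}{5} = - \frac{4}{5} + \frac{\sqrt{1 + q}}{5}$)
$\frac{1}{Q{\left(W{\left(4 \right)} \right)} + I{\left(-80 \right)}} = \frac{1}{\left(- \frac{4}{5} + \frac{\sqrt{1 + 4 \left(1 + 2 \cdot 4\right)}}{5}\right) + \left(-80\right)^{2}} = \frac{1}{\left(- \frac{4}{5} + \frac{\sqrt{1 + 4 \left(1 + 8\right)}}{5}\right) + 6400} = \frac{1}{\left(- \frac{4}{5} + \frac{\sqrt{1 + 4 \cdot 9}}{5}\right) + 6400} = \frac{1}{\left(- \frac{4}{5} + \frac{\sqrt{1 + 36}}{5}\right) + 6400} = \frac{1}{\left(- \frac{4}{5} + \frac{\sqrt{37}}{5}\right) + 6400} = \frac{1}{\frac{31996}{5} + \frac{\sqrt{37}}{5}}$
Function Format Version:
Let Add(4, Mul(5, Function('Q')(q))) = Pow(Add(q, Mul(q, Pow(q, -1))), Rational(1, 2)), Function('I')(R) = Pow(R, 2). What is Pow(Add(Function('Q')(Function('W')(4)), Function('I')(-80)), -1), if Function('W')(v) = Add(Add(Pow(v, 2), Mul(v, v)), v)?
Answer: Add(Rational(159980, 1023743979), Mul(Rational(-5, 1023743979), Pow(37, Rational(1, 2)))) ≈ 0.00015624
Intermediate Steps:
Function('W')(v) = Add(v, Mul(2, Pow(v, 2))) (Function('W')(v) = Add(Add(Pow(v, 2), Pow(v, 2)), v) = Add(Mul(2, Pow(v, 2)), v) = Add(v, Mul(2, Pow(v, 2))))
Function('Q')(q) = Add(Rational(-4, 5), Mul(Rational(1, 5), Pow(Add(1, q), Rational(1, 2)))) (Function('Q')(q) = Add(Rational(-4, 5), Mul(Rational(1, 5), Pow(Add(q, Mul(q, Pow(q, -1))), Rational(1, 2)))) = Add(Rational(-4, 5), Mul(Rational(1, 5), Pow(Add(q, 1), Rational(1, 2)))) = Add(Rational(-4, 5), Mul(Rational(1, 5), Pow(Add(1, q), Rational(1, 2)))))
Pow(Add(Function('Q')(Function('W')(4)), Function('I')(-80)), -1) = Pow(Add(Add(Rational(-4, 5), Mul(Rational(1, 5), Pow(Add(1, Mul(4, Add(1, Mul(2, 4)))), Rational(1, 2)))), Pow(-80, 2)), -1) = Pow(Add(Add(Rational(-4, 5), Mul(Rational(1, 5), Pow(Add(1, Mul(4, Add(1, 8))), Rational(1, 2)))), 6400), -1) = Pow(Add(Add(Rational(-4, 5), Mul(Rational(1, 5), Pow(Add(1, Mul(4, 9)), Rational(1, 2)))), 6400), -1) = Pow(Add(Add(Rational(-4, 5), Mul(Rational(1, 5), Pow(Add(1, 36), Rational(1, 2)))), 6400), -1) = Pow(Add(Add(Rational(-4, 5), Mul(Rational(1, 5), Pow(37, Rational(1, 2)))), 6400), -1) = Pow(Add(Rational(31996, 5), Mul(Rational(1, 5), Pow(37, Rational(1, 2)))), -1)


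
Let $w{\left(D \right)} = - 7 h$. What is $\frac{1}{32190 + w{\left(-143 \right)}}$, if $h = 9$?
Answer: $\frac{1}{32127} \approx 3.1126 \cdot 10^{-5}$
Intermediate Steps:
$w{\left(D \right)} = -63$ ($w{\left(D \right)} = \left(-7\right) 9 = -63$)
$\frac{1}{32190 + w{\left(-143 \right)}} = \frac{1}{32190 - 63} = \frac{1}{32127}$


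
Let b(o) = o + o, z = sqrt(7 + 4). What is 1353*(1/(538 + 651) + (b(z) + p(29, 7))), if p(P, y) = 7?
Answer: 274692/29 + 2706*sqrt(11) ≈ 18447.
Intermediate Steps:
z = sqrt(11) ≈ 3.3166
b(o) = 2*o
1353*(1/(538 + 651) + (b(z) + p(29, 7))) = 1353*(1/(538 + 651) + (2*sqrt(11) + 7)) = 1353*(1/1189 + (7 + 2*sqrt(11))) = 1353*(8324/1189 + 2*sqrt(11)) = 274692/29 + 2706*sqrt(11)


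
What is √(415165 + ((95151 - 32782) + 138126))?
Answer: 2*√153915 ≈ 784.64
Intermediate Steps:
√(415165 + ((95151 - 32782) + 138126)) = √(415165 + (62369 + 138126)) = √(415165 + 200495) = √615660 = 2*√153915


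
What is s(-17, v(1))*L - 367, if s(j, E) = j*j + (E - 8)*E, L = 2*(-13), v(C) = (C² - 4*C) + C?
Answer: -8401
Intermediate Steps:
v(C) = C² - 3*C
L = -26
s(j, E) = j² + E*(-8 + E) (s(j, E) = j² + (-8 + E)*E = j² + E*(-8 + E))
s(-17, v(1))*L - 367 = ((1*(-3 + 1))² + (-17)² - 8*(-3 + 1))*(-26) - 367 = ((1*(-2))² + 289 - 8*(-2))*(-26) - 367 = ((-2)² + 289 - 8*(-2))*(-26) - 367 = (4 + 289 + 16)*(-26) - 367 = 309*(-26) - 367 = -8034 - 367 = -8401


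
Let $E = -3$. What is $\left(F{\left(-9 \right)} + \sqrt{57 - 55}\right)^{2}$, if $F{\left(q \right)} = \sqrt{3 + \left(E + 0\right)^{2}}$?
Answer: $14 + 4 \sqrt{6} \approx 23.798$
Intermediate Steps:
$F{\left(q \right)} = 2 \sqrt{3}$ ($F{\left(q \right)} = \sqrt{3 + \left(-3 + 0\right)^{2}} = \sqrt{3 + \left(-3\right)^{2}} = \sqrt{3 + 9} = \sqrt{12} = 2 \sqrt{3}$)
$\left(F{\left(-9 \right)} + \sqrt{57 - 55}\right)^{2} = \left(2 \sqrt{3} + \sqrt{57 - 55}\right)^{2} = \left(2 \sqrt{3} + \sqrt{2}\right)^{2} = \left(\sqrt{2} + 2 \sqrt{3}\right)^{2}$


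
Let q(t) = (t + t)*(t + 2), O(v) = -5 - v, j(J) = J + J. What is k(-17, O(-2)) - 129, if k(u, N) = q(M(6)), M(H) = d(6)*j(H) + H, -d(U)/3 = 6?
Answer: 87231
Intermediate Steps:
j(J) = 2*J
d(U) = -18 (d(U) = -3*6 = -18)
M(H) = -35*H (M(H) = -36*H + H = -35*H)
q(t) = 2*t*(2 + t) (q(t) = (2*t)*(2 + t) = 2*t*(2 + t))
k(u, N) = 87360 (k(u, N) = 2*(-35*6)*(2 - 35*6) = 2*(-210)*(2 - 210) = 2*(-210)*(-208) = 87360)
k(-17, O(-2)) - 129 = 87360 - 129 = 87231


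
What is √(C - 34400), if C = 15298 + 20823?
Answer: √1721 ≈ 41.485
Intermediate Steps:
C = 36121
√(C - 34400) = √(36121 - 34400) = √1721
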